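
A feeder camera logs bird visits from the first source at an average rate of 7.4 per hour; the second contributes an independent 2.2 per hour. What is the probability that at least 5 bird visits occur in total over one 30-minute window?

Independent Poisson processes superpose: combined rate λ = 7.4 + 2.2 = 9.6 per hour.
Over the interval, μ = 9.6 × 0.5 = 4.8 (a 30-minute window = 0.5 hours).
P(N ≥ 5) = 1 − P(N ≤ 4) ≈ 0.5237.

0.5237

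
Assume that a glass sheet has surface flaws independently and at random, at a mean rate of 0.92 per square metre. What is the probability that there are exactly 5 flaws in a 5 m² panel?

0.1725

Over the interval, μ = 0.92 × 5 = 4.6 (a 5 m² panel = 5 square metres).
P(N = 5) = e^(−μ) μ^5/5! = e^(−4.6) · 4.6^5/120 ≈ 0.1725.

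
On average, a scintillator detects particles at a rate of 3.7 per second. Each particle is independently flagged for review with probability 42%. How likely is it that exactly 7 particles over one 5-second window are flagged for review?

Thinning: the particles that are flagged for review themselves form a Poisson process with rate 0.42 × 3.7 = 1.554 per second.
Over the interval, μ = 1.554 × 5 = 7.77 (a 5-second window = 5 seconds).
P(N = 7) = e^(−7.77) · 7.77^7/7! ≈ 0.1432.

0.1432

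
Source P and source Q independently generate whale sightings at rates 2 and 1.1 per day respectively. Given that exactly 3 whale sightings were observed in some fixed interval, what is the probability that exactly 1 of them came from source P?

Given the total, each event is independently from source P with probability p = λ_P/(λ_P+λ_Q) = 2/3.1 ≈ 0.6452.
So K ~ Binomial(3, 2/3.1): P(K = 1) = C(3,1) · (2/3.1)^1 · (1.1/3.1)^2 ≈ 0.2437.

0.2437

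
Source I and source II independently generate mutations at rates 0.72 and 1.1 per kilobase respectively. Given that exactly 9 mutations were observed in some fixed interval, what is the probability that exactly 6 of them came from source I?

Given the total, each event is independently from source I with probability p = λ_I/(λ_I+λ_II) = 0.72/1.82 ≈ 0.3956.
So K ~ Binomial(9, 0.72/1.82): P(K = 6) = C(9,6) · (0.72/1.82)^6 · (1.1/1.82)^3 ≈ 0.0711.

0.0711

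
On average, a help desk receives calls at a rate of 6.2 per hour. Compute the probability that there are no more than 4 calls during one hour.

0.2592

With mean μ = 6.2 per hour,
P(N ≤ 4) = Σ_{j=0}^{4} e^(−μ) μ^j/j! ≈ 0.2592.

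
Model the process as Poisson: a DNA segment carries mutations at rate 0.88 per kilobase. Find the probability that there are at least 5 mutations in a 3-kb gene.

0.1283

Over the interval, μ = 0.88 × 3 = 2.64 (a 3-kb gene = 3 kilobases).
P(N ≥ 5) = 1 − P(N ≤ 4) = 1 − Σ_{j=0}^{4} e^(−μ) μ^j/j! ≈ 0.1283.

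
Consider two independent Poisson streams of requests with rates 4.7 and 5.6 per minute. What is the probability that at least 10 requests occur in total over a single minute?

0.5790

Independent Poisson processes superpose: combined rate λ = 4.7 + 5.6 = 10.3 per minute.
So μ = 10.3.
P(N ≥ 10) = 1 − P(N ≤ 9) ≈ 0.5790.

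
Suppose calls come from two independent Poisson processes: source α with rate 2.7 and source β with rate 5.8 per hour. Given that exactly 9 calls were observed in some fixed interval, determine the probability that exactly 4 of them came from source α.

0.1898

Given the total, each event is independently from source α with probability p = λ_α/(λ_α+λ_β) = 2.7/8.5 ≈ 0.3176.
So K ~ Binomial(9, 2.7/8.5): P(K = 4) = C(9,4) · (2.7/8.5)^4 · (5.8/8.5)^5 ≈ 0.1898.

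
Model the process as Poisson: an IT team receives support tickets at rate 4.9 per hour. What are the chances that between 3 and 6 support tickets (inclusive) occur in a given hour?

With mean μ = 4.9 per hour,
P(3 ≤ N ≤ 6) = Σ_{j=3}^{6} e^(−4.9) · 4.9^j/j! ≈ 0.6433.

0.6433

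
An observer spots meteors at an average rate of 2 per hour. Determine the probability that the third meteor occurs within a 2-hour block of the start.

Over the interval, μ = 2 × 2 = 4 (a 2-hour block = 2 hours).
The third arrival falls in the interval iff at least 3 events occur there: P(S_3 ≤ t) = P(N ≥ 3) = 1 − P(N ≤ 2) ≈ 0.7619.

0.7619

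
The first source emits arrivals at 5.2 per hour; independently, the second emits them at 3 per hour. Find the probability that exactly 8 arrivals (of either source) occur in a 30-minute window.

0.0328

Independent Poisson processes superpose: combined rate λ = 5.2 + 3 = 8.2 per hour.
Over the interval, μ = 8.2 × 0.5 = 4.1 (a 30-minute window = 0.5 hours).
P(N = 8) = e^(−4.1) · 4.1^8/8! ≈ 0.0328.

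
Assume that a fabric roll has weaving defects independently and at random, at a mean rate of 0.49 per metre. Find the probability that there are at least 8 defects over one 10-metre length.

Over the interval, μ = 0.49 × 10 = 4.9 (a 10-metre length = 10 metres).
P(N ≥ 8) = 1 − P(N ≤ 7) = 1 − Σ_{j=0}^{7} e^(−μ) μ^j/j! ≈ 0.1231.

0.1231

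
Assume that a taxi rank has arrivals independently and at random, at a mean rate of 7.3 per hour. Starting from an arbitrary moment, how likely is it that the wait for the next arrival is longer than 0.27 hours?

The wait for the next event is exponential with rate λ = 7.3 per hour.
P(T > 0.27) = e^(−λt) = e^(−7.3 × 0.27) = e^(−1.971) ≈ 0.1393.

0.1393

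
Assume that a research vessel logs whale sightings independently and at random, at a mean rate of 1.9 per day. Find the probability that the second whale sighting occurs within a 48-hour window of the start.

Over the interval, μ = 1.9 × 2 = 3.8 (a 48-hour window = 2 days).
The second arrival falls in the interval iff at least 2 events occur there: P(S_2 ≤ t) = P(N ≥ 2) = 1 − P(N ≤ 1) ≈ 0.8926.

0.8926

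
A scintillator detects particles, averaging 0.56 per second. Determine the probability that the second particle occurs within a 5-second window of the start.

Over the interval, μ = 0.56 × 5 = 2.8 (a 5-second window = 5 seconds).
The second arrival falls in the interval iff at least 2 events occur there: P(S_2 ≤ t) = P(N ≥ 2) = 1 − P(N ≤ 1) ≈ 0.7689.

0.7689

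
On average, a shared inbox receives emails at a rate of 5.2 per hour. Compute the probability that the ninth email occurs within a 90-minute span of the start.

Over the interval, μ = 5.2 × 1.5 = 7.8 (a 90-minute span = 1.5 hours).
The ninth arrival falls in the interval iff at least 9 events occur there: P(S_9 ≤ t) = P(N ≥ 9) = 1 − P(N ≤ 8) ≈ 0.3796.

0.3796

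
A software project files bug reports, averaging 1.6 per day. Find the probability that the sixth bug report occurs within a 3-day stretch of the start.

Over the interval, μ = 1.6 × 3 = 4.8 (a 3-day stretch = 3 days).
The sixth arrival falls in the interval iff at least 6 events occur there: P(S_6 ≤ t) = P(N ≥ 6) = 1 − P(N ≤ 5) ≈ 0.3490.

0.3490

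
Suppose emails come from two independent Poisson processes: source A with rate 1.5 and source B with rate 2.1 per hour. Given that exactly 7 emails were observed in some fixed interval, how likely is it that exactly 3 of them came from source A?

0.2932

Given the total, each event is independently from source A with probability p = λ_A/(λ_A+λ_B) = 1.5/3.6 ≈ 0.4167.
So K ~ Binomial(7, 1.5/3.6): P(K = 3) = C(7,3) · (1.5/3.6)^3 · (2.1/3.6)^4 ≈ 0.2932.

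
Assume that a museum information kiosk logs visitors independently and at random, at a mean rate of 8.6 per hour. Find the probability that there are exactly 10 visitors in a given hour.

With mean μ = 8.6 per hour,
P(N = 10) = e^(−μ) μ^10/10! = e^(−8.6) · 8.6^10/3628800 ≈ 0.1123.

0.1123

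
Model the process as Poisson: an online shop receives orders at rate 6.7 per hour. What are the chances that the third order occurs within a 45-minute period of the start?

0.8774

Over the interval, μ = 6.7 × 0.75 = 5.025 (a 45-minute period = 0.75 hours).
The third arrival falls in the interval iff at least 3 events occur there: P(S_3 ≤ t) = P(N ≥ 3) = 1 − P(N ≤ 2) ≈ 0.8774.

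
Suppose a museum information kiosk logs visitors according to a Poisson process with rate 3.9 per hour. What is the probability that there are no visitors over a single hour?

0.0202

With mean μ = 3.9 per hour,
P(N = 0) = e^(−μ) μ^0/0! = e^(−3.9) · 3.9^0/1 ≈ 0.0202.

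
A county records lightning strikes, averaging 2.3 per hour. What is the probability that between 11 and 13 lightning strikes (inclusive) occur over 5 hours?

0.3313

Over the interval, μ = 2.3 × 5 = 11.5 (5 hours).
P(11 ≤ N ≤ 13) = Σ_{j=11}^{13} e^(−11.5) · 11.5^j/j! ≈ 0.3313.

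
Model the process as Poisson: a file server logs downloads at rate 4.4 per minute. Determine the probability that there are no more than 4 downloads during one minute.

0.5512

With mean μ = 4.4 per minute,
P(N ≤ 4) = Σ_{j=0}^{4} e^(−μ) μ^j/j! ≈ 0.5512.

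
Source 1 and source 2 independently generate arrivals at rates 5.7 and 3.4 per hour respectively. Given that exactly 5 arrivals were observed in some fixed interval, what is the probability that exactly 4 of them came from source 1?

Given the total, each event is independently from source 1 with probability p = λ_1/(λ_1+λ_2) = 5.7/9.1 ≈ 0.6264.
So K ~ Binomial(5, 5.7/9.1): P(K = 4) = C(5,4) · (5.7/9.1)^4 · (3.4/9.1)^1 ≈ 0.2876.

0.2876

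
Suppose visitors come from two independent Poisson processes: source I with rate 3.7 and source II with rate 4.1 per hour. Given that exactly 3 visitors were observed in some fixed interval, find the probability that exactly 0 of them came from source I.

0.1452

Given the total, each event is independently from source I with probability p = λ_I/(λ_I+λ_II) = 3.7/7.8 ≈ 0.4744.
So K ~ Binomial(3, 3.7/7.8): P(K = 0) = C(3,0) · (3.7/7.8)^0 · (4.1/7.8)^3 ≈ 0.1452.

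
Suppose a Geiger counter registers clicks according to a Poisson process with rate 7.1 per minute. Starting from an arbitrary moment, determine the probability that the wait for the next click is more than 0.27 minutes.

The wait for the next event is exponential with rate λ = 7.1 per minute.
P(T > 0.27) = e^(−λt) = e^(−7.1 × 0.27) = e^(−1.917) ≈ 0.1470.

0.1470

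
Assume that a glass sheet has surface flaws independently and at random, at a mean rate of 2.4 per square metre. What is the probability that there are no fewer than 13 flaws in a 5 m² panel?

Over the interval, μ = 2.4 × 5 = 12 (a 5 m² panel = 5 square metres).
P(N ≥ 13) = 1 − P(N ≤ 12) = 1 − Σ_{j=0}^{12} e^(−μ) μ^j/j! ≈ 0.4240.

0.4240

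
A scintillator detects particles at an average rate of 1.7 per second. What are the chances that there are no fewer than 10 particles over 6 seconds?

0.5668

Over the interval, μ = 1.7 × 6 = 10.2 (6 seconds).
P(N ≥ 10) = 1 − P(N ≤ 9) = 1 − Σ_{j=0}^{9} e^(−μ) μ^j/j! ≈ 0.5668.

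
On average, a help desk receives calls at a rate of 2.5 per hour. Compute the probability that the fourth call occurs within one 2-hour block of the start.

0.7350

Over the interval, μ = 2.5 × 2 = 5 (a 2-hour block = 2 hours).
The fourth arrival falls in the interval iff at least 4 events occur there: P(S_4 ≤ t) = P(N ≥ 4) = 1 − P(N ≤ 3) ≈ 0.7350.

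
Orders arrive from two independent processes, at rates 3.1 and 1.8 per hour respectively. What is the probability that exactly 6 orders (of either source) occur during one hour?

Independent Poisson processes superpose: combined rate λ = 3.1 + 1.8 = 4.9 per hour.
So μ = 4.9.
P(N = 6) = e^(−4.9) · 4.9^6/6! ≈ 0.1432.

0.1432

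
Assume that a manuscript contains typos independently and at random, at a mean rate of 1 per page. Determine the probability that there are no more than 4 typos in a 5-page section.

0.4405

Over the interval, μ = 1 × 5 = 5 (a 5-page section = 5 pages).
P(N ≤ 4) = Σ_{j=0}^{4} e^(−μ) μ^j/j! ≈ 0.4405.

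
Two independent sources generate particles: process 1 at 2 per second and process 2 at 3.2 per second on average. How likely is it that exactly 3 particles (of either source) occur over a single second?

Independent Poisson processes superpose: combined rate λ = 2 + 3.2 = 5.2 per second.
So μ = 5.2.
P(N = 3) = e^(−5.2) · 5.2^3/3! ≈ 0.1293.

0.1293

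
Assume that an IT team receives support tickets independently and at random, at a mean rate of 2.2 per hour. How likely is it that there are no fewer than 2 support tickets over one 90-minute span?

Over the interval, μ = 2.2 × 1.5 = 3.3 (a 90-minute span = 1.5 hours).
P(N ≥ 2) = 1 − P(N ≤ 1) = 1 − Σ_{j=0}^{1} e^(−μ) μ^j/j! ≈ 0.8414.

0.8414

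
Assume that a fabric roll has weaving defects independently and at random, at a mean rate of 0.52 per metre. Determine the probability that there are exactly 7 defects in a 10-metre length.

Over the interval, μ = 0.52 × 10 = 5.2 (a 10-metre length = 10 metres).
P(N = 7) = e^(−μ) μ^7/7! = e^(−5.2) · 5.2^7/5040 ≈ 0.1125.

0.1125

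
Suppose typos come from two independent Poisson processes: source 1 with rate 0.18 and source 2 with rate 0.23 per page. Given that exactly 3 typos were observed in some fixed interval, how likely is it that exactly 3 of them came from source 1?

0.0846

Given the total, each event is independently from source 1 with probability p = λ_1/(λ_1+λ_2) = 0.18/0.41 ≈ 0.4390.
So K ~ Binomial(3, 0.18/0.41): P(K = 3) = C(3,3) · (0.18/0.41)^3 · (0.23/0.41)^0 ≈ 0.0846.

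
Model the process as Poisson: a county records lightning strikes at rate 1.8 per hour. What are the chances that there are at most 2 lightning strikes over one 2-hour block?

0.3027

Over the interval, μ = 1.8 × 2 = 3.6 (a 2-hour block = 2 hours).
P(N ≤ 2) = Σ_{j=0}^{2} e^(−μ) μ^j/j! ≈ 0.3027.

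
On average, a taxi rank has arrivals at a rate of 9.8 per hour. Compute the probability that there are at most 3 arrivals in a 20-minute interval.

Over the interval, μ = 9.8 × 1/3 ≈ 3.26667 (a 20-minute interval = 1/3 hours).
P(N ≤ 3) = Σ_{j=0}^{3} e^(−μ) μ^j/j! ≈ 0.5877.

0.5877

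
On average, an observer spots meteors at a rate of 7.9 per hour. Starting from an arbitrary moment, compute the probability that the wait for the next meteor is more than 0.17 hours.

0.2611

The wait for the next event is exponential with rate λ = 7.9 per hour.
P(T > 0.17) = e^(−λt) = e^(−7.9 × 0.17) = e^(−1.343) ≈ 0.2611.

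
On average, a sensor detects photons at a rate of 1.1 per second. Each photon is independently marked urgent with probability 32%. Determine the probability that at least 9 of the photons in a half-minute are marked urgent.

Thinning: the photons that are marked urgent themselves form a Poisson process with rate 0.32 × 1.1 = 0.352 per second.
Over the interval, μ = 0.352 × 30 = 10.56 (a half-minute = 30 seconds).
P(N ≥ 9) = 1 − P(N ≤ 8) ≈ 0.7266.

0.7266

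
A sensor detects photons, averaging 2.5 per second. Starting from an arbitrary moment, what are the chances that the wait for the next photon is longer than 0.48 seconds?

0.3012

The wait for the next event is exponential with rate λ = 2.5 per second.
P(T > 0.48) = e^(−λt) = e^(−2.5 × 0.48) = e^(−1.2) ≈ 0.3012.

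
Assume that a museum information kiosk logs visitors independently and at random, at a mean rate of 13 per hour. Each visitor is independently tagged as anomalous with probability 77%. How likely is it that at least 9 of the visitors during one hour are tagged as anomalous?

0.6683

Thinning: the visitors that are tagged as anomalous themselves form a Poisson process with rate 0.77 × 13 = 10.01 per hour.
So μ = 10.01.
P(N ≥ 9) = 1 − P(N ≤ 8) ≈ 0.6683.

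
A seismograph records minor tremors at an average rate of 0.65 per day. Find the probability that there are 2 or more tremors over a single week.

Over the interval, μ = 0.65 × 7 = 4.55 (a week = 7 days).
P(N ≥ 2) = 1 − P(N ≤ 1) = 1 − Σ_{j=0}^{1} e^(−μ) μ^j/j! ≈ 0.9414.

0.9414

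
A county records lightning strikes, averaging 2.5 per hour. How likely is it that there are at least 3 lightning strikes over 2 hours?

Over the interval, μ = 2.5 × 2 = 5 (2 hours).
P(N ≥ 3) = 1 − P(N ≤ 2) = 1 − Σ_{j=0}^{2} e^(−μ) μ^j/j! ≈ 0.8753.

0.8753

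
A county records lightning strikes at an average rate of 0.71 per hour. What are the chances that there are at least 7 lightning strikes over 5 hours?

0.0692

Over the interval, μ = 0.71 × 5 = 3.55 (5 hours).
P(N ≥ 7) = 1 − P(N ≤ 6) = 1 − Σ_{j=0}^{6} e^(−μ) μ^j/j! ≈ 0.0692.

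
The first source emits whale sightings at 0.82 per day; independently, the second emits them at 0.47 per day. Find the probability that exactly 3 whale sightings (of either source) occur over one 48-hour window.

Independent Poisson processes superpose: combined rate λ = 0.82 + 0.47 = 1.29 per day.
Over the interval, μ = 1.29 × 2 = 2.58 (a 48-hour window = 2 days).
P(N = 3) = e^(−2.58) · 2.58^3/3! ≈ 0.2169.

0.2169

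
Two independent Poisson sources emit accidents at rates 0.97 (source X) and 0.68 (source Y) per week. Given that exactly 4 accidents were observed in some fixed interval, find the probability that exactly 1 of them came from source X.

0.1646

Given the total, each event is independently from source X with probability p = λ_X/(λ_X+λ_Y) = 0.97/1.65 ≈ 0.5879.
So K ~ Binomial(4, 0.97/1.65): P(K = 1) = C(4,1) · (0.97/1.65)^1 · (0.68/1.65)^3 ≈ 0.1646.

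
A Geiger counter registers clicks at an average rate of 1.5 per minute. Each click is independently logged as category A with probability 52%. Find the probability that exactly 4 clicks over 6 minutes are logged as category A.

Thinning: the clicks that are logged as category A themselves form a Poisson process with rate 0.52 × 1.5 = 0.78 per minute.
Over the interval, μ = 0.78 × 6 = 4.68 (6 minutes).
P(N = 4) = e^(−4.68) · 4.68^4/4! ≈ 0.1855.

0.1855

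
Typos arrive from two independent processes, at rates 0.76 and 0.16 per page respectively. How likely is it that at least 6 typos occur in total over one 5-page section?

Independent Poisson processes superpose: combined rate λ = 0.76 + 0.16 = 0.92 per page.
Over the interval, μ = 0.92 × 5 = 4.6 (a 5-page section = 5 pages).
P(N ≥ 6) = 1 − P(N ≤ 5) ≈ 0.3142.

0.3142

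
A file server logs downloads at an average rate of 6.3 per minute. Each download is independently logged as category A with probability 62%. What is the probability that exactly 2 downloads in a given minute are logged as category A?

Thinning: the downloads that are logged as category A themselves form a Poisson process with rate 0.62 × 6.3 = 3.906 per minute.
So μ = 3.906.
P(N = 2) = e^(−3.906) · 3.906^2/2! ≈ 0.1535.

0.1535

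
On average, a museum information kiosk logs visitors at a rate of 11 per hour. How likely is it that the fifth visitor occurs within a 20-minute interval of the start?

0.3064

Over the interval, μ = 11 × 1/3 ≈ 3.66667 (a 20-minute interval = 1/3 hours).
The fifth arrival falls in the interval iff at least 5 events occur there: P(S_5 ≤ t) = P(N ≥ 5) = 1 − P(N ≤ 4) ≈ 0.3064.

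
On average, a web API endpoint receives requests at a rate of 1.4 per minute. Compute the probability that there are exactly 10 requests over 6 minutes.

Over the interval, μ = 1.4 × 6 = 8.4 (6 minutes).
P(N = 10) = e^(−μ) μ^10/10! = e^(−8.4) · 8.4^10/3628800 ≈ 0.1084.

0.1084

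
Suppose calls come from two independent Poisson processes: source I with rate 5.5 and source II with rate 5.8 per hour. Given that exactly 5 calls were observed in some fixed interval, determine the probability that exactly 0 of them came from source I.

0.0356

Given the total, each event is independently from source I with probability p = λ_I/(λ_I+λ_II) = 5.5/11.3 ≈ 0.4867.
So K ~ Binomial(5, 5.5/11.3): P(K = 0) = C(5,0) · (5.5/11.3)^0 · (5.8/11.3)^5 ≈ 0.0356.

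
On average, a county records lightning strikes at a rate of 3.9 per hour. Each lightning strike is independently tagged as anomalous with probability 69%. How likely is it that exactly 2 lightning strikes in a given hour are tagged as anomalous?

0.2455

Thinning: the lightning strikes that are tagged as anomalous themselves form a Poisson process with rate 0.69 × 3.9 = 2.691 per hour.
So μ = 2.691.
P(N = 2) = e^(−2.691) · 2.691^2/2! ≈ 0.2455.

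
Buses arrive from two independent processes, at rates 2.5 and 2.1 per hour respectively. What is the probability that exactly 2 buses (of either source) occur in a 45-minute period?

Independent Poisson processes superpose: combined rate λ = 2.5 + 2.1 = 4.6 per hour.
Over the interval, μ = 4.6 × 0.75 = 3.45 (a 45-minute period = 0.75 hours).
P(N = 2) = e^(−3.45) · 3.45^2/2! ≈ 0.1889.

0.1889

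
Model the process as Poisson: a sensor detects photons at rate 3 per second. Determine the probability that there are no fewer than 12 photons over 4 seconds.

0.5384

Over the interval, μ = 3 × 4 = 12 (4 seconds).
P(N ≥ 12) = 1 − P(N ≤ 11) = 1 − Σ_{j=0}^{11} e^(−μ) μ^j/j! ≈ 0.5384.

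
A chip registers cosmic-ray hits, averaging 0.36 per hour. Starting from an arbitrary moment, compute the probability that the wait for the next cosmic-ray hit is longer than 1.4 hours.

The wait for the next event is exponential with rate λ = 0.36 per hour.
P(T > 1.4) = e^(−λt) = e^(−0.36 × 1.4) = e^(−0.504) ≈ 0.6041.

0.6041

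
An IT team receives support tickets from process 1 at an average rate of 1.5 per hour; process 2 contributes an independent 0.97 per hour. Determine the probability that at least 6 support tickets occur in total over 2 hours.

Independent Poisson processes superpose: combined rate λ = 1.5 + 0.97 = 2.47 per hour.
Over the interval, μ = 2.47 × 2 = 4.94 (2 hours).
P(N ≥ 6) = 1 − P(N ≤ 5) ≈ 0.3735.

0.3735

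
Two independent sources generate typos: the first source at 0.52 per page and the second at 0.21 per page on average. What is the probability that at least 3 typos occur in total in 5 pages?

0.7060

Independent Poisson processes superpose: combined rate λ = 0.52 + 0.21 = 0.73 per page.
Over the interval, μ = 0.73 × 5 = 3.65 (5 pages).
P(N ≥ 3) = 1 − P(N ≤ 2) ≈ 0.7060.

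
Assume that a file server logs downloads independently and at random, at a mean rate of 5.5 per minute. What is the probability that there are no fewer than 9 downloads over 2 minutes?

Over the interval, μ = 5.5 × 2 = 11 (2 minutes).
P(N ≥ 9) = 1 − P(N ≤ 8) = 1 − Σ_{j=0}^{8} e^(−μ) μ^j/j! ≈ 0.7680.

0.7680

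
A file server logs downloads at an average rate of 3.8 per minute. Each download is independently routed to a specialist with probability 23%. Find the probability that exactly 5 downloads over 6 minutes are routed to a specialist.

Thinning: the downloads that are routed to a specialist themselves form a Poisson process with rate 0.23 × 3.8 = 0.874 per minute.
Over the interval, μ = 0.874 × 6 = 5.244 (6 minutes).
P(N = 5) = e^(−5.244) · 5.244^5/5! ≈ 0.1745.

0.1745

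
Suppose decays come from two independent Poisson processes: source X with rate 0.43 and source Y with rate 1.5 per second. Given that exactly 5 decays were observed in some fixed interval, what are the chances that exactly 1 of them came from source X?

Given the total, each event is independently from source X with probability p = λ_X/(λ_X+λ_Y) = 0.43/1.93 ≈ 0.2228.
So K ~ Binomial(5, 0.43/1.93): P(K = 1) = C(5,1) · (0.43/1.93)^1 · (1.5/1.93)^4 ≈ 0.4065.

0.4065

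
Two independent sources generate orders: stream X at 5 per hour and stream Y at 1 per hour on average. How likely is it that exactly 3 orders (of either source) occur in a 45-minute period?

Independent Poisson processes superpose: combined rate λ = 5 + 1 = 6 per hour.
Over the interval, μ = 6 × 0.75 = 4.5 (a 45-minute period = 0.75 hours).
P(N = 3) = e^(−4.5) · 4.5^3/3! ≈ 0.1687.

0.1687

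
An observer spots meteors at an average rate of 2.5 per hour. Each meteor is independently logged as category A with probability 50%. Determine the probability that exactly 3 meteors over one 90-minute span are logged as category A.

Thinning: the meteors that are logged as category A themselves form a Poisson process with rate 0.5 × 2.5 = 1.25 per hour.
Over the interval, μ = 1.25 × 1.5 = 1.875 (a 90-minute span = 1.5 hours).
P(N = 3) = e^(−1.875) · 1.875^3/3! ≈ 0.1685.

0.1685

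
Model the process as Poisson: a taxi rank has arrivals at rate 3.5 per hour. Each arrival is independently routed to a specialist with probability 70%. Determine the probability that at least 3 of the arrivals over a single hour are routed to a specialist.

Thinning: the arrivals that are routed to a specialist themselves form a Poisson process with rate 0.7 × 3.5 = 2.45 per hour.
So μ = 2.45.
P(N ≥ 3) = 1 − P(N ≤ 2) ≈ 0.4433.

0.4433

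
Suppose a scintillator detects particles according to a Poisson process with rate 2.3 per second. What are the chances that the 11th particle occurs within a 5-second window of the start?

0.5983

Over the interval, μ = 2.3 × 5 = 11.5 (a 5-second window = 5 seconds).
The 11th arrival falls in the interval iff at least 11 events occur there: P(S_11 ≤ t) = P(N ≥ 11) = 1 − P(N ≤ 10) ≈ 0.5983.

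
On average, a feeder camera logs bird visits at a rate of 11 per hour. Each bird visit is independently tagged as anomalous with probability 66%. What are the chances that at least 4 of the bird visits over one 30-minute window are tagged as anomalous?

Thinning: the bird visits that are tagged as anomalous themselves form a Poisson process with rate 0.66 × 11 = 7.26 per hour.
Over the interval, μ = 7.26 × 0.5 = 3.63 (a 30-minute window = 0.5 hours).
P(N ≥ 4) = 1 − P(N ≤ 3) ≈ 0.4911.

0.4911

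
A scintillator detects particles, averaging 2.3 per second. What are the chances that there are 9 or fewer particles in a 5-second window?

Over the interval, μ = 2.3 × 5 = 11.5 (a 5-second window = 5 seconds).
P(N ≤ 9) = Σ_{j=0}^{9} e^(−μ) μ^j/j! ≈ 0.2888.

0.2888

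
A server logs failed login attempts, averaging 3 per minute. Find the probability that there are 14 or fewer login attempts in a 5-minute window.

Over the interval, μ = 3 × 5 = 15 (a 5-minute window = 5 minutes).
P(N ≤ 14) = Σ_{j=0}^{14} e^(−μ) μ^j/j! ≈ 0.4657.

0.4657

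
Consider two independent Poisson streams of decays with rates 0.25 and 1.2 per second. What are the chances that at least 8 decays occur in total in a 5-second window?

0.4385

Independent Poisson processes superpose: combined rate λ = 0.25 + 1.2 = 1.45 per second.
Over the interval, μ = 1.45 × 5 = 7.25 (a 5-second window = 5 seconds).
P(N ≥ 8) = 1 − P(N ≤ 7) ≈ 0.4385.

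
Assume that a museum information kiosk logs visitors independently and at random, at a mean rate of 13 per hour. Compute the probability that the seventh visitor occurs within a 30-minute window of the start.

Over the interval, μ = 13 × 0.5 = 6.5 (a 30-minute window = 0.5 hours).
The seventh arrival falls in the interval iff at least 7 events occur there: P(S_7 ≤ t) = P(N ≥ 7) = 1 − P(N ≤ 6) ≈ 0.4735.

0.4735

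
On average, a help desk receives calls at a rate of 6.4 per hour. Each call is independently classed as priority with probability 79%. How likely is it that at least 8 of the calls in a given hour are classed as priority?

0.1393

Thinning: the calls that are classed as priority themselves form a Poisson process with rate 0.79 × 6.4 = 5.056 per hour.
So μ = 5.056.
P(N ≥ 8) = 1 − P(N ≤ 7) ≈ 0.1393.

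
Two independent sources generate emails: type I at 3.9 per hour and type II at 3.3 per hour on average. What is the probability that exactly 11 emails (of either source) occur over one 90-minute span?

0.1192

Independent Poisson processes superpose: combined rate λ = 3.9 + 3.3 = 7.2 per hour.
Over the interval, μ = 7.2 × 1.5 = 10.8 (a 90-minute span = 1.5 hours).
P(N = 11) = e^(−10.8) · 10.8^11/11! ≈ 0.1192.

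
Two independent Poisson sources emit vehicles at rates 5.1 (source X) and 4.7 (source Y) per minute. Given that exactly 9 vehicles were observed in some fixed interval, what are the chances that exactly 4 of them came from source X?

0.2345

Given the total, each event is independently from source X with probability p = λ_X/(λ_X+λ_Y) = 5.1/9.8 ≈ 0.5204.
So K ~ Binomial(9, 5.1/9.8): P(K = 4) = C(9,4) · (5.1/9.8)^4 · (4.7/9.8)^5 ≈ 0.2345.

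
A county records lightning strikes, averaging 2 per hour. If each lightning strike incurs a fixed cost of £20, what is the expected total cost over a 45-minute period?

E[N] = 2 × 0.75 = 1.5 (a 45-minute period = 0.75 hours); E[cost] = 1.5 × £20 = £30.

£30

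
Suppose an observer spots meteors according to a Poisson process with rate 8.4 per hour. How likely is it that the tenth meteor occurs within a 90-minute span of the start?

0.8061

Over the interval, μ = 8.4 × 1.5 = 12.6 (a 90-minute span = 1.5 hours).
The tenth arrival falls in the interval iff at least 10 events occur there: P(S_10 ≤ t) = P(N ≥ 10) = 1 − P(N ≤ 9) ≈ 0.8061.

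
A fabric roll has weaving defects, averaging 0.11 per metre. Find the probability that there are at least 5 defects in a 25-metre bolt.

0.1446

Over the interval, μ = 0.11 × 25 = 2.75 (a 25-metre bolt = 25 metres).
P(N ≥ 5) = 1 − P(N ≤ 4) = 1 − Σ_{j=0}^{4} e^(−μ) μ^j/j! ≈ 0.1446.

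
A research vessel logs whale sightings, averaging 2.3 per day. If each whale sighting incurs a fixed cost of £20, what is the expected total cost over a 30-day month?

£1380

E[N] = 2.3 × 30 = 69 (a 30-day month = 30 days); E[cost] = 69 × £20 = £1380.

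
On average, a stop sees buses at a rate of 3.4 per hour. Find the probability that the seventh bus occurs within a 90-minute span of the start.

0.2526

Over the interval, μ = 3.4 × 1.5 = 5.1 (a 90-minute span = 1.5 hours).
The seventh arrival falls in the interval iff at least 7 events occur there: P(S_7 ≤ t) = P(N ≥ 7) = 1 − P(N ≤ 6) ≈ 0.2526.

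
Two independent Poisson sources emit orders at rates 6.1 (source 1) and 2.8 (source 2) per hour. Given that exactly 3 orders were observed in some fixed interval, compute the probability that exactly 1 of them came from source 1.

0.2035

Given the total, each event is independently from source 1 with probability p = λ_1/(λ_1+λ_2) = 6.1/8.9 ≈ 0.6854.
So K ~ Binomial(3, 6.1/8.9): P(K = 1) = C(3,1) · (6.1/8.9)^1 · (2.8/8.9)^2 ≈ 0.2035.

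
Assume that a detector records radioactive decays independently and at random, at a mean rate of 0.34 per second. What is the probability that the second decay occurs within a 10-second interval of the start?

0.8532

Over the interval, μ = 0.34 × 10 = 3.4 (a 10-second interval = 10 seconds).
The second arrival falls in the interval iff at least 2 events occur there: P(S_2 ≤ t) = P(N ≥ 2) = 1 − P(N ≤ 1) ≈ 0.8532.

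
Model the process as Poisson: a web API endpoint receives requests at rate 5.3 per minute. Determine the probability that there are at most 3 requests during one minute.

With mean μ = 5.3 per minute,
P(N ≤ 3) = Σ_{j=0}^{3} e^(−μ) μ^j/j! ≈ 0.2254.

0.2254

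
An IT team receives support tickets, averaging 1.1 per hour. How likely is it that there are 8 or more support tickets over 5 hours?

Over the interval, μ = 1.1 × 5 = 5.5 (5 hours).
P(N ≥ 8) = 1 − P(N ≤ 7) = 1 − Σ_{j=0}^{7} e^(−μ) μ^j/j! ≈ 0.1905.

0.1905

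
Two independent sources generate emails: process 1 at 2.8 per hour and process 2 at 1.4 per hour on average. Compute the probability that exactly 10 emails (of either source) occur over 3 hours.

0.0937

Independent Poisson processes superpose: combined rate λ = 2.8 + 1.4 = 4.2 per hour.
Over the interval, μ = 4.2 × 3 = 12.6 (3 hours).
P(N = 10) = e^(−12.6) · 12.6^10/10! ≈ 0.0937.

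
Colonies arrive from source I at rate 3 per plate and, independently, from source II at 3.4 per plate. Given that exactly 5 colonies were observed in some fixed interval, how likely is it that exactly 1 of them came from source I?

Given the total, each event is independently from source I with probability p = λ_I/(λ_I+λ_II) = 3/6.4 ≈ 0.4688.
So K ~ Binomial(5, 3/6.4): P(K = 1) = C(5,1) · (3/6.4)^1 · (3.4/6.4)^4 ≈ 0.1867.

0.1867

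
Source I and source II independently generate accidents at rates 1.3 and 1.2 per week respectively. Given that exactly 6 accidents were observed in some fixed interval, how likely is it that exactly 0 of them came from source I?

0.0122

Given the total, each event is independently from source I with probability p = λ_I/(λ_I+λ_II) = 1.3/2.5 = 0.5200.
So K ~ Binomial(6, 1.3/2.5): P(K = 0) = C(6,0) · (1.3/2.5)^0 · (1.2/2.5)^6 ≈ 0.0122.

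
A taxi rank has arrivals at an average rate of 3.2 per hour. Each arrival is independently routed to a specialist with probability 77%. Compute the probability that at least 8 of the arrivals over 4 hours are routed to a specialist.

Thinning: the arrivals that are routed to a specialist themselves form a Poisson process with rate 0.77 × 3.2 = 2.464 per hour.
Over the interval, μ = 2.464 × 4 = 9.856 (4 hours).
P(N ≥ 8) = 1 − P(N ≤ 7) ≈ 0.7665.

0.7665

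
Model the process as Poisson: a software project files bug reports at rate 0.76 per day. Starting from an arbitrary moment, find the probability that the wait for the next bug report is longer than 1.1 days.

The wait for the next event is exponential with rate λ = 0.76 per day.
P(T > 1.1) = e^(−λt) = e^(−0.76 × 1.1) = e^(−0.836) ≈ 0.4334.

0.4334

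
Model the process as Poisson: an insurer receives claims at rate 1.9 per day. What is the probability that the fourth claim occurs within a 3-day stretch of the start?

0.8200

Over the interval, μ = 1.9 × 3 = 5.7 (a 3-day stretch = 3 days).
The fourth arrival falls in the interval iff at least 4 events occur there: P(S_4 ≤ t) = P(N ≥ 4) = 1 − P(N ≤ 3) ≈ 0.8200.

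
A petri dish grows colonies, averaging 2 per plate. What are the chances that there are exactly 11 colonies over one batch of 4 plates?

Over the interval, μ = 2 × 4 = 8 (a batch of 4 plates = 4 plates).
P(N = 11) = e^(−μ) μ^11/11! = e^(−8) · 8^11/39916800 ≈ 0.0722.

0.0722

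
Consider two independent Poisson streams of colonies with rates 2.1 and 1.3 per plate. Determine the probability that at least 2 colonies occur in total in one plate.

0.8532

Independent Poisson processes superpose: combined rate λ = 2.1 + 1.3 = 3.4 per plate.
So μ = 3.4.
P(N ≥ 2) = 1 − P(N ≤ 1) ≈ 0.8532.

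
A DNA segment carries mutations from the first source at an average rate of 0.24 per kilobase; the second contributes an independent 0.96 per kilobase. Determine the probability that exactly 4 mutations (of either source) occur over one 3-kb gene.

Independent Poisson processes superpose: combined rate λ = 0.24 + 0.96 = 1.2 per kilobase.
Over the interval, μ = 1.2 × 3 = 3.6 (a 3-kb gene = 3 kilobases).
P(N = 4) = e^(−3.6) · 3.6^4/4! ≈ 0.1912.

0.1912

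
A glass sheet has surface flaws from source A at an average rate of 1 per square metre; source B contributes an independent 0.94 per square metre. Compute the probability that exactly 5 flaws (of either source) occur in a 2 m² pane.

Independent Poisson processes superpose: combined rate λ = 1 + 0.94 = 1.94 per square metre.
Over the interval, μ = 1.94 × 2 = 3.88 (a 2 m² pane = 2 square metres).
P(N = 5) = e^(−3.88) · 3.88^5/5! ≈ 0.1513.

0.1513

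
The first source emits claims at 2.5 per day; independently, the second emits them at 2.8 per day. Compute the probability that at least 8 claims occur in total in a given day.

0.1665

Independent Poisson processes superpose: combined rate λ = 2.5 + 2.8 = 5.3 per day.
So μ = 5.3.
P(N ≥ 8) = 1 − P(N ≤ 7) ≈ 0.1665.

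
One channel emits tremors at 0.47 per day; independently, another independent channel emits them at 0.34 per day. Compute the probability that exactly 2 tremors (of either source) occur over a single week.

Independent Poisson processes superpose: combined rate λ = 0.47 + 0.34 = 0.81 per day.
Over the interval, μ = 0.81 × 7 = 5.67 (a week = 7 days).
P(N = 2) = e^(−5.67) · 5.67^2/2! ≈ 0.0554.

0.0554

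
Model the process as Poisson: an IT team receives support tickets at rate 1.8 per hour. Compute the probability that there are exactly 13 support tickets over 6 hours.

Over the interval, μ = 1.8 × 6 = 10.8 (6 hours).
P(N = 13) = e^(−μ) μ^13/13! = e^(−10.8) · 10.8^13/6227020800 ≈ 0.0891.

0.0891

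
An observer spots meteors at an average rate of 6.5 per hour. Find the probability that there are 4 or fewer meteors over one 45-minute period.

0.4627

Over the interval, μ = 6.5 × 0.75 = 4.875 (a 45-minute period = 0.75 hours).
P(N ≤ 4) = Σ_{j=0}^{4} e^(−μ) μ^j/j! ≈ 0.4627.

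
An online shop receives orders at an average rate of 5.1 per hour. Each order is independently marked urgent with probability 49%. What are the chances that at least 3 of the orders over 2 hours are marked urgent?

0.8752

Thinning: the orders that are marked urgent themselves form a Poisson process with rate 0.49 × 5.1 = 2.499 per hour.
Over the interval, μ = 2.499 × 2 = 4.998 (2 hours).
P(N ≥ 3) = 1 − P(N ≤ 2) ≈ 0.8752.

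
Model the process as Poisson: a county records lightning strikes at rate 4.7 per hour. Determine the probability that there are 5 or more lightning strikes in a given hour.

0.5054

With mean μ = 4.7 per hour,
P(N ≥ 5) = 1 − P(N ≤ 4) = 1 − Σ_{j=0}^{4} e^(−μ) μ^j/j! ≈ 0.5054.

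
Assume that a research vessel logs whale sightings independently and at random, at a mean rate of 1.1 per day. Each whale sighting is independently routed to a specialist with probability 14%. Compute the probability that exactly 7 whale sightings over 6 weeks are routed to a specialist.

Thinning: the whale sightings that are routed to a specialist themselves form a Poisson process with rate 0.14 × 1.1 = 0.154 per day.
Over the interval, μ = 0.154 × 42 = 6.468 (6 weeks = 42 days).
P(N = 7) = e^(−6.468) · 6.468^7/7! ≈ 0.1459.

0.1459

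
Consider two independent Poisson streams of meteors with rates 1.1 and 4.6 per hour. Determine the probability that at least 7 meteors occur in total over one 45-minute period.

0.1412

Independent Poisson processes superpose: combined rate λ = 1.1 + 4.6 = 5.7 per hour.
Over the interval, μ = 5.7 × 0.75 = 4.275 (a 45-minute period = 0.75 hours).
P(N ≥ 7) = 1 − P(N ≤ 6) ≈ 0.1412.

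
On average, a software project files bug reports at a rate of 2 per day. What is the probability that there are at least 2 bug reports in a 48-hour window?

Over the interval, μ = 2 × 2 = 4 (a 48-hour window = 2 days).
P(N ≥ 2) = 1 − P(N ≤ 1) = 1 − Σ_{j=0}^{1} e^(−μ) μ^j/j! ≈ 0.9084.

0.9084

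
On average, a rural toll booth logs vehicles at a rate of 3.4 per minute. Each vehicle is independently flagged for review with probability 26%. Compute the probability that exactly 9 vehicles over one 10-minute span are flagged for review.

Thinning: the vehicles that are flagged for review themselves form a Poisson process with rate 0.26 × 3.4 = 0.884 per minute.
Over the interval, μ = 0.884 × 10 = 8.84 (a 10-minute span = 10 minutes).
P(N = 9) = e^(−8.84) · 8.84^9/9! ≈ 0.1316.

0.1316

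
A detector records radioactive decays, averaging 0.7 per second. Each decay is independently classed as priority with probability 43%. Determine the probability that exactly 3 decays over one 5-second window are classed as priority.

0.1261

Thinning: the decays that are classed as priority themselves form a Poisson process with rate 0.43 × 0.7 = 0.301 per second.
Over the interval, μ = 0.301 × 5 = 1.505 (a 5-second window = 5 seconds).
P(N = 3) = e^(−1.505) · 1.505^3/3! ≈ 0.1261.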